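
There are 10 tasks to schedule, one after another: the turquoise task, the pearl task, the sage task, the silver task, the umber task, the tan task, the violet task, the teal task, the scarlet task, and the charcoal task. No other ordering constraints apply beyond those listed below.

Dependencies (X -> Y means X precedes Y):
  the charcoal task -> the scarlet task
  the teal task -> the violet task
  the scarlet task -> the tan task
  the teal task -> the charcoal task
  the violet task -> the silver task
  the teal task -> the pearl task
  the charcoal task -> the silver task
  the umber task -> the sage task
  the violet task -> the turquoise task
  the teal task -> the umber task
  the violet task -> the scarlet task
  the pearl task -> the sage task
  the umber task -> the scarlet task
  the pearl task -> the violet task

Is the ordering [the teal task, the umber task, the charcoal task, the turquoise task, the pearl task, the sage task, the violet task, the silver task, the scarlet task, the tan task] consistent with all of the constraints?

No

Here the violet task comes after the turquoise task.
But one of the constraints requires the violet task before the turquoise task, so this ordering violates it.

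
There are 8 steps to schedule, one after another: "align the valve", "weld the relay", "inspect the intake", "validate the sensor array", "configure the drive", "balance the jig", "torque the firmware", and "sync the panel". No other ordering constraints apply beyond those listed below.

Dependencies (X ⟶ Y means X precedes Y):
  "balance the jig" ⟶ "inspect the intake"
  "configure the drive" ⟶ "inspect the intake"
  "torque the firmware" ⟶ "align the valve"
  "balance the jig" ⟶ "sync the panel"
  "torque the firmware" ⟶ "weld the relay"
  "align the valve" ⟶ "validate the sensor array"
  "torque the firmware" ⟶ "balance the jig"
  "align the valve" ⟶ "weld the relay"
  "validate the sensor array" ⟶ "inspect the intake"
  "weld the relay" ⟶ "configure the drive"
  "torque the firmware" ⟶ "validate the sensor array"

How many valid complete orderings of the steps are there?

60

"torque the firmware" is the only step with nothing required before it, so every ordering starts there.
Counting all ways to extend the partial order to a total order gives 60.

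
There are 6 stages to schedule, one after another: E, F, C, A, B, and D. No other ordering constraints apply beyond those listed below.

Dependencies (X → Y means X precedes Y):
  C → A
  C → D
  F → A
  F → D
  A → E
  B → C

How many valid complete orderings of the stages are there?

The stages with no prerequisites are F, B; any of them can be placed first.
Enumerating by repeatedly choosing an available stage (one whose prerequisites are all placed) gives 9 distinct complete orderings.

9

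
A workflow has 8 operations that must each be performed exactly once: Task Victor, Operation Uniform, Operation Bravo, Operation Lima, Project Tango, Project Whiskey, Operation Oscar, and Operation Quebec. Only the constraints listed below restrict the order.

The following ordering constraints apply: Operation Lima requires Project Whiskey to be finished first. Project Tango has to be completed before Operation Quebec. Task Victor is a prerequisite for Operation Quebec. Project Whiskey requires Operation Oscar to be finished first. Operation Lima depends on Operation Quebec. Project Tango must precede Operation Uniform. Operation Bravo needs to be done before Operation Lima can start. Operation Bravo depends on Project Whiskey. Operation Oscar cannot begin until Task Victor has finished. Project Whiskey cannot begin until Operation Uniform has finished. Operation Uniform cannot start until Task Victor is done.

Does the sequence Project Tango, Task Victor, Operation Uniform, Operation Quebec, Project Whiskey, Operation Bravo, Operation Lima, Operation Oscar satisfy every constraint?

Here Operation Oscar comes after Project Whiskey.
But one of the constraints requires Operation Oscar before Project Whiskey, so this ordering violates it.

No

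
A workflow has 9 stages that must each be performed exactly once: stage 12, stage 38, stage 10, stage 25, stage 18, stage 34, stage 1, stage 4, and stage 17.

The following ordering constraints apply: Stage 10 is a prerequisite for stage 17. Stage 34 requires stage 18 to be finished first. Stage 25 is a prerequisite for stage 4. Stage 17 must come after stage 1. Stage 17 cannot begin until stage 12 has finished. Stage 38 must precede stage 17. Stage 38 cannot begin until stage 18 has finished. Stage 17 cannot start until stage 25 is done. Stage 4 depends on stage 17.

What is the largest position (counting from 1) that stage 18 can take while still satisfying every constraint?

5

The stages that are forced after stage 18, directly or by a chain of constraints, are stage 38, stage 34, stage 4, stage 17. That's 4 stages.
With 4 mandatory successors out of 9 stages total, the latest slot for stage 18 is 9−4 = 5, and it's reachable by doing all non-successors before stage 18.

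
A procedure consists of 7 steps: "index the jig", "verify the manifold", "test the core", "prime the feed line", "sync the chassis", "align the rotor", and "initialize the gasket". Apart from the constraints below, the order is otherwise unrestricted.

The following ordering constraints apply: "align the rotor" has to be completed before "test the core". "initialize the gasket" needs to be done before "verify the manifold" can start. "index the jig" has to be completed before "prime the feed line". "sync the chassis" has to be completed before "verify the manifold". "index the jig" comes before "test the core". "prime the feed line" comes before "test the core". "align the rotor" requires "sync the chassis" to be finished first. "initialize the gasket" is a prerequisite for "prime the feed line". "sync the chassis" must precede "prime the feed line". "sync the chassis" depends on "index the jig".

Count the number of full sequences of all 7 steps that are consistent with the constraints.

2 steps have no prerequisites ("index the jig", "initialize the gasket"), so any of them could come first.
Enumerating by repeatedly choosing an available step (one whose prerequisites are all placed) gives 27 distinct complete orderings.

27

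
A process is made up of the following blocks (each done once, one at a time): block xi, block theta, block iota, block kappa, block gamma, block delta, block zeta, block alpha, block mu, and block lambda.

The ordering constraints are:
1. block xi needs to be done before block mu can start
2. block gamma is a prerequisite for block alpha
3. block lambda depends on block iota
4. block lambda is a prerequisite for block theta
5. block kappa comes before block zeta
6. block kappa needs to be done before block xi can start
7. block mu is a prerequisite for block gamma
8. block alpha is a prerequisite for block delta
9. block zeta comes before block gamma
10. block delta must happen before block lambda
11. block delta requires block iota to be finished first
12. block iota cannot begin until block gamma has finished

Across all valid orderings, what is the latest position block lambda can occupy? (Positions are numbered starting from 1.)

The only block forced after block lambda (directly or by a chain) is block theta.
With 1 mandatory successor out of 10 blocks total, the latest slot for block lambda is 10−1 = 9, and it's reachable by doing all non-successors before block lambda.

9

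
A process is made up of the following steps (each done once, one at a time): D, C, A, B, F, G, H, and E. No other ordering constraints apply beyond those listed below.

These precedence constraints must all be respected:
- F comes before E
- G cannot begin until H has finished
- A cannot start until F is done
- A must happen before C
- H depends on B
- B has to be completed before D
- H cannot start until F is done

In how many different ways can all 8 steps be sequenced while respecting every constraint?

525

2 steps have no prerequisites (B, F), so any of them could come first.
Enumerating by repeatedly choosing an available step (one whose prerequisites are all placed) gives 525 distinct complete orderings.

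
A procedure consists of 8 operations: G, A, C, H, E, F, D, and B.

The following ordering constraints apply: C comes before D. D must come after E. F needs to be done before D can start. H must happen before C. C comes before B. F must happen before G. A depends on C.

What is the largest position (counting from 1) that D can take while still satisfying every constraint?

D has no required successors, so nothing stops it from going last (position 8).

8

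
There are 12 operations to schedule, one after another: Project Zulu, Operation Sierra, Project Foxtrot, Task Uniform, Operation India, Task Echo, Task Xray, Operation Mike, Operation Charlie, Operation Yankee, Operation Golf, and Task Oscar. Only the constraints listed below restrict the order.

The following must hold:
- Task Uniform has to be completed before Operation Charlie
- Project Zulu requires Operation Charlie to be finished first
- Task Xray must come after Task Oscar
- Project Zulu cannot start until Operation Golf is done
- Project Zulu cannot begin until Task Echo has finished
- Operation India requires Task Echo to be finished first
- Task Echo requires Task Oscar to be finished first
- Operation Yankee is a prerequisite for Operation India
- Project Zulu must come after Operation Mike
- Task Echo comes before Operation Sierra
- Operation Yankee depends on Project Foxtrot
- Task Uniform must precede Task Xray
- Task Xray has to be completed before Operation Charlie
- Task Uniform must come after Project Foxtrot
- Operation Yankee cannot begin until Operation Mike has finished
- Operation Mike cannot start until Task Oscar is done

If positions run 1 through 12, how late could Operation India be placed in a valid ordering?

No constraint forces any operation after Operation India, so it can be placed last, in position 12.

12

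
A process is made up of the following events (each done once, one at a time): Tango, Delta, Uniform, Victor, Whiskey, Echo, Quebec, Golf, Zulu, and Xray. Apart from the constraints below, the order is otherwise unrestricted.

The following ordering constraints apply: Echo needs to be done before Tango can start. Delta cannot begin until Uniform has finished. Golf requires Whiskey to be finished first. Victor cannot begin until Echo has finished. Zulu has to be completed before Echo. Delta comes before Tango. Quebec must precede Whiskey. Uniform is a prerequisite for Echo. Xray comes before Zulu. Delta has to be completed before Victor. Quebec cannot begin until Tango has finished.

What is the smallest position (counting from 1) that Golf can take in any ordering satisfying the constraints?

The events that are forced before Golf, directly or transitively, are Tango, Delta, Uniform, Whiskey, Echo, Quebec, Zulu, Xray. That's 8 events.
With 8 mandatory predecessors, the earliest Golf can sit is position 8+1 = 9, and placing just those 8 first achieves it.

9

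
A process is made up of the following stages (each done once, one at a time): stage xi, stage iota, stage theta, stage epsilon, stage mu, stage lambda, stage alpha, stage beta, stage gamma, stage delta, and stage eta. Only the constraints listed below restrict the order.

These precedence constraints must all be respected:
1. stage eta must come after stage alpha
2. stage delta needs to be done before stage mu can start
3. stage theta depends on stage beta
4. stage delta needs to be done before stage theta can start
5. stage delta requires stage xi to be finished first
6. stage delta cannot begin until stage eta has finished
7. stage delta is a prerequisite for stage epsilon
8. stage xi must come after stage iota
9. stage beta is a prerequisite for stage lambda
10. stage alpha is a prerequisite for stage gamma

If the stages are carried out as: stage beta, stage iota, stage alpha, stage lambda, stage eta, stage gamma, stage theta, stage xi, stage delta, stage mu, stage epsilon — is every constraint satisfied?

In the proposed order, stage theta appears before stage delta.
Since stage delta is required before stage theta, the ordering is invalid.

No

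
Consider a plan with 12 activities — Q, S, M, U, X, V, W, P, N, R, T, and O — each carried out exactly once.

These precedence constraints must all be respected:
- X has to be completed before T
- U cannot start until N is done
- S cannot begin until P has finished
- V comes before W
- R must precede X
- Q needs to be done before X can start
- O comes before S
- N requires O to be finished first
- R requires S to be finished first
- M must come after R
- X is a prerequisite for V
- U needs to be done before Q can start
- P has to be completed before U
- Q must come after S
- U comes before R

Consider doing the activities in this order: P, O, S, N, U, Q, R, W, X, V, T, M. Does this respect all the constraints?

In the proposed order, W appears before V.
But one of the constraints requires V before W, so this ordering violates it.

No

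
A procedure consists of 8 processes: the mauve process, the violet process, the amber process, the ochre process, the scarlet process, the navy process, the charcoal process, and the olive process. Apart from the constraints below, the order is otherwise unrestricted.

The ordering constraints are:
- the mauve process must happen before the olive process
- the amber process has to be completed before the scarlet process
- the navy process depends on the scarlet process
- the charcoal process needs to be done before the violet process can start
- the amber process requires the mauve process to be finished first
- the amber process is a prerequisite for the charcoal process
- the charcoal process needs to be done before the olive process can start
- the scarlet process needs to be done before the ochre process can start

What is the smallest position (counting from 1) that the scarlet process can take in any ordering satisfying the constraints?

3

Working backwards through the constraints from the scarlet process, its full set of required predecessors is the mauve process, the amber process — 2 of them.
So at minimum 2 processes come before the scarlet process, putting the scarlet process no earlier than position 3. That position is achievable by scheduling exactly those predecessors first.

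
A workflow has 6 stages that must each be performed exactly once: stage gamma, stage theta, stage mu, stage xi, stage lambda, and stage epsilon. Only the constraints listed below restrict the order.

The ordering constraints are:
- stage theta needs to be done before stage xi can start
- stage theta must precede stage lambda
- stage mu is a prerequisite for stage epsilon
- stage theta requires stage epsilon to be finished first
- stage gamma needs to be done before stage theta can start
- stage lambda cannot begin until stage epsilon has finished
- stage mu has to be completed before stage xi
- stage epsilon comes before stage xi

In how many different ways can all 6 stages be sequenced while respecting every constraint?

2 stages have no prerequisites (stage gamma, stage mu), so any of them could come first.
Enumerating by repeatedly choosing an available stage (one whose prerequisites are all placed) gives 6 distinct complete orderings.

6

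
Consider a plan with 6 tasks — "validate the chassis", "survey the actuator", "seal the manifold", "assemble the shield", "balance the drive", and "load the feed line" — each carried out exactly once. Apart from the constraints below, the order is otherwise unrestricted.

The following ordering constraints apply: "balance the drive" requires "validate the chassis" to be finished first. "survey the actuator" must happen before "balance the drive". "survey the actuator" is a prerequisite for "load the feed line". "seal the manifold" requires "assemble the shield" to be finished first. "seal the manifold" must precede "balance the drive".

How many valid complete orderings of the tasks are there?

42

3 tasks have no prerequisites ("validate the chassis", "survey the actuator", "assemble the shield"), so any of them could come first.
Counting all ways to extend the partial order to a total order gives 42.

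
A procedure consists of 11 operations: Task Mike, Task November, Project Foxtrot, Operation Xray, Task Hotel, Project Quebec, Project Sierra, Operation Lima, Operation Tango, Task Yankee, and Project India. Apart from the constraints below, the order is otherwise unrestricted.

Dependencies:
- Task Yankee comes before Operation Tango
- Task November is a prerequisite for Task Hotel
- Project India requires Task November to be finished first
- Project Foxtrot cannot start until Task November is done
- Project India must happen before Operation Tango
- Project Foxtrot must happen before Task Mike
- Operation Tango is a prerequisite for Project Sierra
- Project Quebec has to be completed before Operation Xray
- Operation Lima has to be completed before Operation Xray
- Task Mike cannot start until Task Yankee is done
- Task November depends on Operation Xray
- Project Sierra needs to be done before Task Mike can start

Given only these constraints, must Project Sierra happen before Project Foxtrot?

No

Nothing in the constraints links Project Sierra and Project Foxtrot; they are unordered relative to each other.
So Project Sierra can come before Project Foxtrot or after — it is not forced.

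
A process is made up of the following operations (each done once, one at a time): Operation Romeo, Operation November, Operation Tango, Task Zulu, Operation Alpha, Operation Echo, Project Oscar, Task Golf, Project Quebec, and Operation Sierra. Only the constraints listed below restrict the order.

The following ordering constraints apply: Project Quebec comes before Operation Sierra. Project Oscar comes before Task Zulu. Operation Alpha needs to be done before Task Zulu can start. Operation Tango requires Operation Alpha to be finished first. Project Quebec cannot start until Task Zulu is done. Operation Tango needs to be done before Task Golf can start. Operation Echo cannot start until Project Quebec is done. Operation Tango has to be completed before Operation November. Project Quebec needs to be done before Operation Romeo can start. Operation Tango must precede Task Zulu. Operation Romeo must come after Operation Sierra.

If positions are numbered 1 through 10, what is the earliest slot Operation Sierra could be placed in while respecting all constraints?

Every operation that must precede Operation Sierra has to come before it. Tracing all chains that end at Operation Sierra, those operations are: Operation Tango, Task Zulu, Operation Alpha, Project Oscar, Project Quebec — 5 in total.
With 5 mandatory predecessors, the earliest Operation Sierra can sit is position 5+1 = 6, and placing just those 5 first achieves it.

6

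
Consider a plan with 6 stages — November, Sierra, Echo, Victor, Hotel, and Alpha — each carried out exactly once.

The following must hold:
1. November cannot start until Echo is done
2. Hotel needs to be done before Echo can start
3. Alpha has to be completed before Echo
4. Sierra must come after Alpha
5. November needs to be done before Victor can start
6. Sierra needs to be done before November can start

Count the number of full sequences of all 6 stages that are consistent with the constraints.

2 stages have no prerequisites (Hotel, Alpha), so any of them could come first.
Enumerating by repeatedly choosing an available stage (one whose prerequisites are all placed) gives 5 distinct complete orderings.

5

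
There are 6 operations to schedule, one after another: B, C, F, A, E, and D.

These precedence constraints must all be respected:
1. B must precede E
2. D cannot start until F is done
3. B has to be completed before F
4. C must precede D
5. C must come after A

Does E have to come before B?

No

There is a chain B → E, which puts B before E.
So E does not have to come before B — it cannot.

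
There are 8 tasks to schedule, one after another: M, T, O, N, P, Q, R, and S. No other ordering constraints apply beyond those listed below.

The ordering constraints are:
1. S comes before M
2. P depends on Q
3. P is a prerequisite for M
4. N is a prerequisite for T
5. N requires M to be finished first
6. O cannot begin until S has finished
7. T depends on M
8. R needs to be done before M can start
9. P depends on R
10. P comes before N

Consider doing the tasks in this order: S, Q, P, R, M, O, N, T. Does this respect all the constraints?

Here R comes after P.
That contradicts the constraint that R must precede P.

No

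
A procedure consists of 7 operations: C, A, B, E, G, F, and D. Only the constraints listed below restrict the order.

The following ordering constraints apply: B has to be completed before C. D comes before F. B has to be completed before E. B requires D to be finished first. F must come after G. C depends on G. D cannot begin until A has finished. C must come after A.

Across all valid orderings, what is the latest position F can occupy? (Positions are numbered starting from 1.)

7

Nothing depends on F, so it can be the final operation, position 7.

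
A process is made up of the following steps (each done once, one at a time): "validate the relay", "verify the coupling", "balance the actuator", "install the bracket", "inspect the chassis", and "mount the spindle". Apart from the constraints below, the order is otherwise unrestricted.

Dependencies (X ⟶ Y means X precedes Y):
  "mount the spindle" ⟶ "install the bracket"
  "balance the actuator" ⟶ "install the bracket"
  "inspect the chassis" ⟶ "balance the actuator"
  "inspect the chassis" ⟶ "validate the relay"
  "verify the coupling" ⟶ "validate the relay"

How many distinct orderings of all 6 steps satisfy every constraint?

3 steps have no prerequisites ("verify the coupling", "inspect the chassis", "mount the spindle"), so any of them could come first.
Enumerating by repeatedly choosing an available step (one whose prerequisites are all placed) gives 40 distinct complete orderings.

40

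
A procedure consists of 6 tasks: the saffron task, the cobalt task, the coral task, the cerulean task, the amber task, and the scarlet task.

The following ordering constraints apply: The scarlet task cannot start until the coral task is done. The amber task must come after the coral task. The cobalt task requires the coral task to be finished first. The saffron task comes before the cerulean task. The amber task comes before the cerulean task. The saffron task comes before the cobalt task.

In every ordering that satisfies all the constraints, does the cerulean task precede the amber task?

No

There is a chain the amber task → the cerulean task, which puts the amber task before the cerulean task.
So the cerulean task never precedes the amber task.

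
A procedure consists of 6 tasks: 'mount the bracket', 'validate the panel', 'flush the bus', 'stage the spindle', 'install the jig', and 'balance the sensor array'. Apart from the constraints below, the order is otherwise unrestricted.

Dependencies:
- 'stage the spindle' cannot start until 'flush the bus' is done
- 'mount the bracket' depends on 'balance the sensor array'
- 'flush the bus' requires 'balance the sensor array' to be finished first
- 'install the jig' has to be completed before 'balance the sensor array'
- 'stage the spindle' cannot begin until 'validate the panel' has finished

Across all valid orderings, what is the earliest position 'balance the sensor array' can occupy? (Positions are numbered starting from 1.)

Working backwards through the constraints from 'balance the sensor array', its only required predecessor is 'install the jig'.
With 1 mandatory predecessor, the earliest 'balance the sensor array' can sit is position 1+1 = 2, and placing just that one first achieves it.

2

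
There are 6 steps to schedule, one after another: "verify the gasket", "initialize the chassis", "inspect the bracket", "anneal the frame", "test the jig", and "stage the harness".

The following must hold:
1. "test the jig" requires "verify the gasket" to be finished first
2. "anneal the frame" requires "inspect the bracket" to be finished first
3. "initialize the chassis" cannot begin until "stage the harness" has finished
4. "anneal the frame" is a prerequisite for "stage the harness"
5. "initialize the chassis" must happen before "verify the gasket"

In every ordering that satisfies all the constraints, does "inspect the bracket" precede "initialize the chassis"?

Tracing the constraints gives a chain: "inspect the bracket" → "anneal the frame" → "stage the harness" → "initialize the chassis".
Hence "inspect the bracket" necessarily comes before "initialize the chassis".

Yes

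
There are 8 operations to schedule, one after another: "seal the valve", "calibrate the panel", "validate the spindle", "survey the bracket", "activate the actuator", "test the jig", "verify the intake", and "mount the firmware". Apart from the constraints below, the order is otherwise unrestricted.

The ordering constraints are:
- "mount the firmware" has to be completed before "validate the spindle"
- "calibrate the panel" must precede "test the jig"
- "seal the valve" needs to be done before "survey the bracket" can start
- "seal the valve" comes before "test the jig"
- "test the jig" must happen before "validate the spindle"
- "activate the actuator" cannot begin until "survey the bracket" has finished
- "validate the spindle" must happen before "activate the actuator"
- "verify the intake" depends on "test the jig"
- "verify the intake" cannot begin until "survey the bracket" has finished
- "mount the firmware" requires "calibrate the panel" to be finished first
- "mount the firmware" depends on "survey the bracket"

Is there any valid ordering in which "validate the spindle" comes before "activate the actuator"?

"validate the spindle" is actually forced before "activate the actuator" by the constraints, so certainly some valid ordering has "validate the spindle" first.

Yes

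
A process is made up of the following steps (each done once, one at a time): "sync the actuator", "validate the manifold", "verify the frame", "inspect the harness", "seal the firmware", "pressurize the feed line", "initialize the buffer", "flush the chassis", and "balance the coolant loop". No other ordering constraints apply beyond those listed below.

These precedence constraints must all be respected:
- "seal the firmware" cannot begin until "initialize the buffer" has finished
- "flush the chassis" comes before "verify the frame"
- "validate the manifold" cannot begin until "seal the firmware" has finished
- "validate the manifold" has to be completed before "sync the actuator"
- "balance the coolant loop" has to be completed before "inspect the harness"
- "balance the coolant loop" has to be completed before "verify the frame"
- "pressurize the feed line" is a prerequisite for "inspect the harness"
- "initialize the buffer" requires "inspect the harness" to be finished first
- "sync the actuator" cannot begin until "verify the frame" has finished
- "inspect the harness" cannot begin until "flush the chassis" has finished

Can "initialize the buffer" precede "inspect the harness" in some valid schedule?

No

Following "inspect the harness" → "initialize the buffer", "inspect the harness" must precede "initialize the buffer" in every valid ordering.
Hence "initialize the buffer" can never be scheduled before "inspect the harness".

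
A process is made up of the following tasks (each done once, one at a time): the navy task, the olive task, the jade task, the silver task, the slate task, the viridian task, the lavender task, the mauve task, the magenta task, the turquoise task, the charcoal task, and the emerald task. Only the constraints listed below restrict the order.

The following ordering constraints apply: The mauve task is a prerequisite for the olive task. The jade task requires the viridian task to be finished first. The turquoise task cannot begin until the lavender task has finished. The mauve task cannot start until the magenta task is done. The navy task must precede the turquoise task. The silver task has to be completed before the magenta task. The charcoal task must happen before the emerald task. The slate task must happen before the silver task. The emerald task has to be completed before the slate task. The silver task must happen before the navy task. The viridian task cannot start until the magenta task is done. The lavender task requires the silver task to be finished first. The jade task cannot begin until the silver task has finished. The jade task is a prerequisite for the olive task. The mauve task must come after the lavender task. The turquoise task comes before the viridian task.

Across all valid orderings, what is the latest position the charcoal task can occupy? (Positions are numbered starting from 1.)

Every task that must follow the charcoal task has to come after it. Tracing all chains starting from the charcoal task, those tasks are: the navy task, the olive task, the jade task, the silver task, the slate task, the viridian task, the lavender task, the mauve task, the magenta task, the turquoise task, the emerald task — 11 in total.
So at least 11 tasks follow the charcoal task, putting the charcoal task no later than position 1. That position is achievable by scheduling everything else first.

1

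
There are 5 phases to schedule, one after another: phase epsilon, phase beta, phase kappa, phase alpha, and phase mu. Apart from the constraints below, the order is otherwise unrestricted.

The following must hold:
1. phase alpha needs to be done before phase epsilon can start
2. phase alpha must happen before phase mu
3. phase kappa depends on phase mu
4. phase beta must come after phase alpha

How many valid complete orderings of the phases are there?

Only phase alpha has no prerequisites, so it must go first.
Systematically extending each partial ordering one phase at a time and counting, there are 12 complete orderings.

12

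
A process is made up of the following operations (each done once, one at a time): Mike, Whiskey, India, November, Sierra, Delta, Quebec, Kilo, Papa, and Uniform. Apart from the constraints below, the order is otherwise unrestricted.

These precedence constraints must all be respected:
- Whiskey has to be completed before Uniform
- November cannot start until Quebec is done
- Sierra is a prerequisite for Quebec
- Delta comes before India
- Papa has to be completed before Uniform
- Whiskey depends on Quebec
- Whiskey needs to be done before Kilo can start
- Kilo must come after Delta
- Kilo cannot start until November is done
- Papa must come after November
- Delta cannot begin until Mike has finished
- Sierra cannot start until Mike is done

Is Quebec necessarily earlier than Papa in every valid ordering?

Chaining the stated constraints: Quebec → November → Papa.
So Quebec must precede Papa in any valid ordering.

Yes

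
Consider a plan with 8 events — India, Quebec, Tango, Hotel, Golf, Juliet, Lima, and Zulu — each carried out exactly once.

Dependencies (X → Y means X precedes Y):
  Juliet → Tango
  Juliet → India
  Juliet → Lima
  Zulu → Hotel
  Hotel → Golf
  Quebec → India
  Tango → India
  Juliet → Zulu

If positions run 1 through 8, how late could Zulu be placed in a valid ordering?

6

Every event that must follow Zulu has to come after it. Tracing all chains starting from Zulu, those events are: Hotel, Golf — 2 in total.
With 2 mandatory successors out of 8 events total, the latest slot for Zulu is 8−2 = 6, and it's reachable by doing all non-successors before Zulu.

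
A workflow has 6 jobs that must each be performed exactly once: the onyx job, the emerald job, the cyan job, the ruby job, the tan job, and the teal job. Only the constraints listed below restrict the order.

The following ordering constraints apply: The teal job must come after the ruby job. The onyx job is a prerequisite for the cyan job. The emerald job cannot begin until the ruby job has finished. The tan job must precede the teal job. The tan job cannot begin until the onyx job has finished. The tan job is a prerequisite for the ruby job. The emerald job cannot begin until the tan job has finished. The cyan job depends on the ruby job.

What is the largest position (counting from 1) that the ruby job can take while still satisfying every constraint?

3

The jobs that are forced after the ruby job, directly or by a chain of constraints, are the emerald job, the cyan job, the teal job. That's 3 jobs.
So at least 3 jobs follow the ruby job, putting the ruby job no later than position 3. That position is achievable by scheduling everything else first.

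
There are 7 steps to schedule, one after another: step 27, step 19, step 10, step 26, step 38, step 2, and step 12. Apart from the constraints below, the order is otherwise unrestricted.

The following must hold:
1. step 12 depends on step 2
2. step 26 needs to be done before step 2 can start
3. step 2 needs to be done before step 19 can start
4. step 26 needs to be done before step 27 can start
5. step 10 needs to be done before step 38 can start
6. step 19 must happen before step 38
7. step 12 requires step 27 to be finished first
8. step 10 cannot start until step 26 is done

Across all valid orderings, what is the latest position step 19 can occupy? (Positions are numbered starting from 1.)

The only step forced after step 19 (directly or by a chain) is step 38.
So at least 1 step follows step 19, putting step 19 no later than position 6. That position is achievable by scheduling everything else first.

6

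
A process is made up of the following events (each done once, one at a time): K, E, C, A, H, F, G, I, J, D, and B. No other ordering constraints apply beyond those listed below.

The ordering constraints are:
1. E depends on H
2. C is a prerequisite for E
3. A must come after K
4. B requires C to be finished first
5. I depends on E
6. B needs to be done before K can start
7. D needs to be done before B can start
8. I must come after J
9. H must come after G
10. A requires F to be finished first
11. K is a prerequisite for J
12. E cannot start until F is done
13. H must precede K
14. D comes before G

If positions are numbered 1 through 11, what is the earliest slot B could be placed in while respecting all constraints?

3

Every event that must precede B has to come before it. Tracing all chains that end at B, those events are: C, D — 2 in total.
So at minimum 2 events come before B, putting B no earlier than position 3. That position is achievable by scheduling exactly those predecessors first.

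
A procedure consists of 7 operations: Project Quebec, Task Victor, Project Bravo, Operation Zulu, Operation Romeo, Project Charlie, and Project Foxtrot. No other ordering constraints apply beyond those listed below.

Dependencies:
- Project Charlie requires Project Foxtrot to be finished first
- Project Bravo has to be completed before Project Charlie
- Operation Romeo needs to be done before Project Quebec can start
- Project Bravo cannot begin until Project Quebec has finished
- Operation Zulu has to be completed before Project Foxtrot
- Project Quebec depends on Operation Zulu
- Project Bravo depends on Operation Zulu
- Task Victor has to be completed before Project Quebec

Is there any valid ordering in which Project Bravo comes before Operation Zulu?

No

There is a dependency chain Operation Zulu → Project Bravo, so Project Bravo always comes after Operation Zulu.
Hence Project Bravo can never be scheduled before Operation Zulu.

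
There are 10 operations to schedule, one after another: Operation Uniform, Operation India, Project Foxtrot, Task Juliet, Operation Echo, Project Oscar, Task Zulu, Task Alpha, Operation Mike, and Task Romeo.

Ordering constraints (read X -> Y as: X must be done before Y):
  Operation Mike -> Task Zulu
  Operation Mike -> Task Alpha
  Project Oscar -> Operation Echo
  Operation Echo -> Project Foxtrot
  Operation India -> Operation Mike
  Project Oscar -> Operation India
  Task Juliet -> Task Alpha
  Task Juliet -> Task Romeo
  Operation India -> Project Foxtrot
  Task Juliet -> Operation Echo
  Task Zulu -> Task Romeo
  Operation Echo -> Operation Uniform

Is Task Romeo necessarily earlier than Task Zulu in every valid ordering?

No

There is a chain Task Zulu → Task Romeo, which puts Task Zulu before Task Romeo.
So Task Romeo never precedes Task Zulu.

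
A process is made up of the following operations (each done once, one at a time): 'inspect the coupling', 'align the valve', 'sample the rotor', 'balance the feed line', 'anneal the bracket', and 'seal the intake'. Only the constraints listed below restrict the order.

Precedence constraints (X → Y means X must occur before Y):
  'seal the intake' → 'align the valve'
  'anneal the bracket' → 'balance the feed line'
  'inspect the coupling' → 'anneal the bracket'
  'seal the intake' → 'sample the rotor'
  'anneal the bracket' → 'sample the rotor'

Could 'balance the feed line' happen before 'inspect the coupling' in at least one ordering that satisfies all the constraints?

No

The constraints give a chain 'inspect the coupling' → 'anneal the bracket' → 'balance the feed line', which forces 'inspect the coupling' before 'balance the feed line'.
So no valid ordering can have 'balance the feed line' before 'inspect the coupling'.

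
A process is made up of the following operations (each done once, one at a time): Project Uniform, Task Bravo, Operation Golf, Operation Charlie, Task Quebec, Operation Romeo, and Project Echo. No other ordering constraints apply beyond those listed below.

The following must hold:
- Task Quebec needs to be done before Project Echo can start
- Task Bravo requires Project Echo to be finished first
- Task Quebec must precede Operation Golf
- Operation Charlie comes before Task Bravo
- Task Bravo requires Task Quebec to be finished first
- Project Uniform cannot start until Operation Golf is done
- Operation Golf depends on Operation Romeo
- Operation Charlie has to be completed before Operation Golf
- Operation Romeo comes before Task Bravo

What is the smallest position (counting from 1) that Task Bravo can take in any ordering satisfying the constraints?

Working backwards through the constraints from Task Bravo, its full set of required predecessors is Operation Charlie, Task Quebec, Operation Romeo, Project Echo — 4 of them.
With 4 mandatory predecessors, the earliest Task Bravo can sit is position 4+1 = 5, and placing just those 4 first achieves it.

5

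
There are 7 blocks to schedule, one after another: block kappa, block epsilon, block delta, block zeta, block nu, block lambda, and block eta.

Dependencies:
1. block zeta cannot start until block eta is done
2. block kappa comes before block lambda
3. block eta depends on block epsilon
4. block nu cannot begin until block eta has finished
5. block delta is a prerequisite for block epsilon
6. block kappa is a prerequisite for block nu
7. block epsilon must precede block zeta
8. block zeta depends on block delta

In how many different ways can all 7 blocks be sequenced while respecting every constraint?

The blocks with no prerequisites are block kappa, block delta; any of them can be placed first.
Enumerating by repeatedly choosing an available block (one whose prerequisites are all placed) gives 38 distinct complete orderings.

38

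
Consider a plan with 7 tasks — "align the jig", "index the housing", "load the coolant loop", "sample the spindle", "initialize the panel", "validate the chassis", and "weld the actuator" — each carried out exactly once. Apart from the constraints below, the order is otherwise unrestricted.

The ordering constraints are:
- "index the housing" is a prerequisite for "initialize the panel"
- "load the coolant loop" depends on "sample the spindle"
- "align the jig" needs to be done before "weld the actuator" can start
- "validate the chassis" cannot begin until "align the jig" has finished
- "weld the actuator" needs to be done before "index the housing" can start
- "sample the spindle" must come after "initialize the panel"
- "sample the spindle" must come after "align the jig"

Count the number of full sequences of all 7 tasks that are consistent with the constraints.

6

"align the jig" is the only task with nothing required before it, so every ordering starts there.
Enumerating by repeatedly choosing an available task (one whose prerequisites are all placed) gives 6 distinct complete orderings.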